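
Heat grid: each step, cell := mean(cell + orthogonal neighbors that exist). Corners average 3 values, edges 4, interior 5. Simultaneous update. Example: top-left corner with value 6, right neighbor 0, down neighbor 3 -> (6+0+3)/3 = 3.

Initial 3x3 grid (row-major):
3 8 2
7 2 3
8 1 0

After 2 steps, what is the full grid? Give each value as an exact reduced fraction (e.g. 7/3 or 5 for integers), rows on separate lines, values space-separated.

Answer: 59/12 1097/240 59/18
77/15 349/100 697/240
157/36 817/240 35/18

Derivation:
After step 1:
  6 15/4 13/3
  5 21/5 7/4
  16/3 11/4 4/3
After step 2:
  59/12 1097/240 59/18
  77/15 349/100 697/240
  157/36 817/240 35/18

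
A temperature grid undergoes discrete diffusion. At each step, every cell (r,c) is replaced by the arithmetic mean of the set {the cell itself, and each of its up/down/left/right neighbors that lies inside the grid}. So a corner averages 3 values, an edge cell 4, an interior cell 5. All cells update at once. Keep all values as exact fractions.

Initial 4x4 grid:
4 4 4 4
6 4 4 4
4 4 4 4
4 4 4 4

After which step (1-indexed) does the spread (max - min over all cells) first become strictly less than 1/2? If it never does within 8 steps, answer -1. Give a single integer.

Step 1: max=14/3, min=4, spread=2/3
Step 2: max=271/60, min=4, spread=31/60
Step 3: max=2371/540, min=4, spread=211/540
  -> spread < 1/2 first at step 3
Step 4: max=232843/54000, min=4, spread=16843/54000
Step 5: max=2082643/486000, min=18079/4500, spread=130111/486000
Step 6: max=61962367/14580000, min=1087159/270000, spread=3255781/14580000
Step 7: max=1849953691/437400000, min=1091107/270000, spread=82360351/437400000
Step 8: max=55239316891/13122000000, min=196906441/48600000, spread=2074577821/13122000000

Answer: 3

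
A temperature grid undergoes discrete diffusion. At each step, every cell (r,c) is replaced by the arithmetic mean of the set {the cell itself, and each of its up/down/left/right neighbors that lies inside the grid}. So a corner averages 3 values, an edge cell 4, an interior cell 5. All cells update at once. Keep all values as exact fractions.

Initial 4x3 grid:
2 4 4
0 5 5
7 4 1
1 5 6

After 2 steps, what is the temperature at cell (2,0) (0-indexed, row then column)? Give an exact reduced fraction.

Step 1: cell (2,0) = 3
Step 2: cell (2,0) = 457/120
Full grid after step 2:
  37/12 821/240 71/18
  121/40 19/5 941/240
  457/120 19/5 323/80
  34/9 251/60 4

Answer: 457/120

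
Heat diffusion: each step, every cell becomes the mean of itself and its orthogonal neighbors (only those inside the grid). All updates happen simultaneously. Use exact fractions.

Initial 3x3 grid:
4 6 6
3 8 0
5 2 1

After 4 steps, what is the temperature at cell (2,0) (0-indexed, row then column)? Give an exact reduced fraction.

Answer: 64037/16200

Derivation:
Step 1: cell (2,0) = 10/3
Step 2: cell (2,0) = 37/9
Step 3: cell (2,0) = 2027/540
Step 4: cell (2,0) = 64037/16200
Full grid after step 4:
  37081/8100 116251/27000 60269/14400
  900133/216000 1471859/360000 1063219/288000
  64037/16200 385879/108000 150607/43200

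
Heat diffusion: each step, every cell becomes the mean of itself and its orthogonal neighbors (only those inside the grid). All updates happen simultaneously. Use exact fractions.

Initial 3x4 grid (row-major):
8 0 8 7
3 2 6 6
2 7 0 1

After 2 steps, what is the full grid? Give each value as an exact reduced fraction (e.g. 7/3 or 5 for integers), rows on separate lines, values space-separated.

After step 1:
  11/3 9/2 21/4 7
  15/4 18/5 22/5 5
  4 11/4 7/2 7/3
After step 2:
  143/36 1021/240 423/80 23/4
  901/240 19/5 87/20 281/60
  7/2 277/80 779/240 65/18

Answer: 143/36 1021/240 423/80 23/4
901/240 19/5 87/20 281/60
7/2 277/80 779/240 65/18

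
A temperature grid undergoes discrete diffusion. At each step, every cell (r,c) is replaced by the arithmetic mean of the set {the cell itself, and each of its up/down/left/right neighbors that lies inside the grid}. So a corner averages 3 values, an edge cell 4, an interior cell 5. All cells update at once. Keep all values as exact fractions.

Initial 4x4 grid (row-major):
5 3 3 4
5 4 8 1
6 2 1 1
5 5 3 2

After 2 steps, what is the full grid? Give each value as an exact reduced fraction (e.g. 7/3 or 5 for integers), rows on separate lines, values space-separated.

Answer: 157/36 1019/240 859/240 32/9
547/120 403/100 94/25 649/240
553/120 77/20 14/5 39/16
163/36 463/120 23/8 2

Derivation:
After step 1:
  13/3 15/4 9/2 8/3
  5 22/5 17/5 7/2
  9/2 18/5 3 5/4
  16/3 15/4 11/4 2
After step 2:
  157/36 1019/240 859/240 32/9
  547/120 403/100 94/25 649/240
  553/120 77/20 14/5 39/16
  163/36 463/120 23/8 2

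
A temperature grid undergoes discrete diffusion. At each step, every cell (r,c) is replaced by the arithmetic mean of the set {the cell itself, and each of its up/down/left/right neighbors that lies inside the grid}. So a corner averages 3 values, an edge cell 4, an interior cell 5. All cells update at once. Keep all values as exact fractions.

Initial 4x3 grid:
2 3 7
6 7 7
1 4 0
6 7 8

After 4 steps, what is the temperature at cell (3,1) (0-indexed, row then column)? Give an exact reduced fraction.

Step 1: cell (3,1) = 25/4
Step 2: cell (3,1) = 1183/240
Step 3: cell (3,1) = 72749/14400
Step 4: cell (3,1) = 4196551/864000
Full grid after step 4:
  582599/129600 4122041/864000 639149/129600
  981769/216000 1689409/360000 537947/108000
  989509/216000 1740959/360000 176939/36000
  621509/129600 4196551/864000 217253/43200

Answer: 4196551/864000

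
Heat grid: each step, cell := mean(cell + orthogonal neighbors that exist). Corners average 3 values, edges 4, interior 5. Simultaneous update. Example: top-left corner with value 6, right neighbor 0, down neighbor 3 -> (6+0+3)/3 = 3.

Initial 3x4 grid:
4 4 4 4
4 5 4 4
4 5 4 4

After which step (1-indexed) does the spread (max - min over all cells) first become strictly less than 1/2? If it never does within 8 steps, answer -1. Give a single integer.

Step 1: max=9/2, min=4, spread=1/2
Step 2: max=1049/240, min=4, spread=89/240
  -> spread < 1/2 first at step 2
Step 3: max=584/135, min=973/240, spread=587/2160
Step 4: max=558217/129600, min=9793/2400, spread=5879/25920
Step 5: max=33301553/7776000, min=13862/3375, spread=272701/1555200
Step 6: max=1990695967/466560000, min=53449247/12960000, spread=2660923/18662400
Step 7: max=119032929053/27993600000, min=357614797/86400000, spread=126629393/1119744000
Step 8: max=7124079199927/1679616000000, min=193614183307/46656000000, spread=1231748807/13436928000

Answer: 2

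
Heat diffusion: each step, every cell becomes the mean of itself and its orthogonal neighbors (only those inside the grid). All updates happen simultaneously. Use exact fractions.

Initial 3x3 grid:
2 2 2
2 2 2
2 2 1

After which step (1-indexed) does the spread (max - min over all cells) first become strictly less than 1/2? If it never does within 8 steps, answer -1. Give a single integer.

Answer: 1

Derivation:
Step 1: max=2, min=5/3, spread=1/3
  -> spread < 1/2 first at step 1
Step 2: max=2, min=31/18, spread=5/18
Step 3: max=2, min=391/216, spread=41/216
Step 4: max=709/360, min=23789/12960, spread=347/2592
Step 5: max=7043/3600, min=1448263/777600, spread=2921/31104
Step 6: max=838517/432000, min=87483461/46656000, spread=24611/373248
Step 7: max=18783259/9720000, min=5279997967/2799360000, spread=207329/4478976
Step 8: max=997998401/518400000, min=317893247549/167961600000, spread=1746635/53747712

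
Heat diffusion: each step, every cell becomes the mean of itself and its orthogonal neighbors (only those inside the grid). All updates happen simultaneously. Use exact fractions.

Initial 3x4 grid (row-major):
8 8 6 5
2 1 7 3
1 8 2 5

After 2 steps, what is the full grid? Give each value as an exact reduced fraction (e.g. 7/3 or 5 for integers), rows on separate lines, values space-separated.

Answer: 59/12 469/80 1243/240 97/18
67/15 83/20 26/5 21/5
29/9 521/120 469/120 83/18

Derivation:
After step 1:
  6 23/4 13/2 14/3
  3 26/5 19/5 5
  11/3 3 11/2 10/3
After step 2:
  59/12 469/80 1243/240 97/18
  67/15 83/20 26/5 21/5
  29/9 521/120 469/120 83/18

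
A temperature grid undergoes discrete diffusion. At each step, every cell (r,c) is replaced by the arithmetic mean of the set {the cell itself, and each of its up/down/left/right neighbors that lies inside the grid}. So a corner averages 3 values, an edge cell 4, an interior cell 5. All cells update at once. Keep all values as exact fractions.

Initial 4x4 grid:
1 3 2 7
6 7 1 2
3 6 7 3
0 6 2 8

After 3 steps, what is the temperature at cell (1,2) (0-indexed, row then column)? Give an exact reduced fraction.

Step 1: cell (1,2) = 19/5
Step 2: cell (1,2) = 187/50
Step 3: cell (1,2) = 24397/6000
Full grid after step 3:
  4033/1080 6773/1800 6403/1800 7783/2160
  14521/3600 11977/3000 24397/6000 27277/7200
  1589/400 8869/2000 12781/3000 32189/7200
  2911/720 3313/800 33689/7200 4849/1080

Answer: 24397/6000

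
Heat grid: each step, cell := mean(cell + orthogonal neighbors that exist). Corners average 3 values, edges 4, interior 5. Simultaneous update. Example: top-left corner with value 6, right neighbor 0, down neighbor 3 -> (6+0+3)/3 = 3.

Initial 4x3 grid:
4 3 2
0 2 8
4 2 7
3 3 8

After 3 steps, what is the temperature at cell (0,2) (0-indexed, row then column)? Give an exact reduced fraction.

Step 1: cell (0,2) = 13/3
Step 2: cell (0,2) = 71/18
Step 3: cell (0,2) = 1675/432
Full grid after step 3:
  587/216 46427/14400 1675/432
  20321/7200 10409/3000 7649/1800
  22421/7200 23333/6000 1897/400
  7451/2160 7499/1800 74/15

Answer: 1675/432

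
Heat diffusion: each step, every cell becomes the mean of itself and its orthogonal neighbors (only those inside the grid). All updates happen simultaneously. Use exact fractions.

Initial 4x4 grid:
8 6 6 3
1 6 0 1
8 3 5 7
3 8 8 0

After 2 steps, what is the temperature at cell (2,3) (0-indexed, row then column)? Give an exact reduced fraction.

Answer: 39/10

Derivation:
Step 1: cell (2,3) = 13/4
Step 2: cell (2,3) = 39/10
Full grid after step 2:
  23/4 369/80 1031/240 59/18
  177/40 501/100 179/50 97/30
  131/24 461/100 227/50 39/10
  187/36 277/48 407/80 9/2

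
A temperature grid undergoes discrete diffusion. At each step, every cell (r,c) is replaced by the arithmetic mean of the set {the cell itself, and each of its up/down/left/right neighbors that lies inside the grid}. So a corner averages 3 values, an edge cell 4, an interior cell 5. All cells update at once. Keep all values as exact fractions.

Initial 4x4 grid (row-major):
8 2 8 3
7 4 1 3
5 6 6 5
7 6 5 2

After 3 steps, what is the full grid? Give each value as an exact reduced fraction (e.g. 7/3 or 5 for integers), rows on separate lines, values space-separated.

Answer: 2285/432 17969/3600 605/144 1103/270
39913/7200 29227/6000 6637/1500 2797/720
909/160 2639/500 9007/2000 5039/1200
263/45 521/96 3851/800 1039/240

Derivation:
After step 1:
  17/3 11/2 7/2 14/3
  6 4 22/5 3
  25/4 27/5 23/5 4
  6 6 19/4 4
After step 2:
  103/18 14/3 271/60 67/18
  263/48 253/50 39/10 241/60
  473/80 21/4 463/100 39/10
  73/12 443/80 387/80 17/4
After step 3:
  2285/432 17969/3600 605/144 1103/270
  39913/7200 29227/6000 6637/1500 2797/720
  909/160 2639/500 9007/2000 5039/1200
  263/45 521/96 3851/800 1039/240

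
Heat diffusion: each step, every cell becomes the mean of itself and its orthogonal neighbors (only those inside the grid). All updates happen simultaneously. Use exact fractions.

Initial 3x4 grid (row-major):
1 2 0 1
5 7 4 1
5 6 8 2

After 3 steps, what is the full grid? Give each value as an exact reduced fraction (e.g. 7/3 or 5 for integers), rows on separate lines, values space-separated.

Answer: 7543/2160 23113/7200 18253/7200 905/432
10471/2400 8253/2000 21089/6000 10009/3600
683/135 9047/1800 15539/3600 787/216

Derivation:
After step 1:
  8/3 5/2 7/4 2/3
  9/2 24/5 4 2
  16/3 13/2 5 11/3
After step 2:
  29/9 703/240 107/48 53/36
  173/40 223/50 351/100 31/12
  49/9 649/120 115/24 32/9
After step 3:
  7543/2160 23113/7200 18253/7200 905/432
  10471/2400 8253/2000 21089/6000 10009/3600
  683/135 9047/1800 15539/3600 787/216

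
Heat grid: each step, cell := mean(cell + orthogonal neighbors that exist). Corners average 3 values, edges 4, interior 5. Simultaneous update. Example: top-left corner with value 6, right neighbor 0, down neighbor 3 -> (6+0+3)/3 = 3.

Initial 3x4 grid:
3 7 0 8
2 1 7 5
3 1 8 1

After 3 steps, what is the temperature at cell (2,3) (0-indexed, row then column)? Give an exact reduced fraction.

Answer: 9667/2160

Derivation:
Step 1: cell (2,3) = 14/3
Step 2: cell (2,3) = 85/18
Step 3: cell (2,3) = 9667/2160
Full grid after step 3:
  397/120 8621/2400 31943/7200 4981/1080
  4669/1600 1797/500 2067/500 7569/1600
  233/80 3923/1200 1873/450 9667/2160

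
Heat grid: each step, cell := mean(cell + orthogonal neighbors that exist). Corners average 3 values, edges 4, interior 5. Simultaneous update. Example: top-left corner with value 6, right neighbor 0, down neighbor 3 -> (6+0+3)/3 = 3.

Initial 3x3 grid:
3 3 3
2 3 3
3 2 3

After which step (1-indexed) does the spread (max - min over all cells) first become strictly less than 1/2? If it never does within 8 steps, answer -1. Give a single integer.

Step 1: max=3, min=7/3, spread=2/3
Step 2: max=3, min=207/80, spread=33/80
  -> spread < 1/2 first at step 2
Step 3: max=259/90, min=2803/1080, spread=61/216
Step 4: max=7739/2700, min=172961/64800, spread=511/2592
Step 5: max=101599/36000, min=10434067/3888000, spread=4309/31104
Step 6: max=13648763/4860000, min=632456249/233280000, spread=36295/373248
Step 7: max=3255064169/1166400000, min=38105229403/13996800000, spread=305773/4478976
Step 8: max=32449424503/11664000000, min=2296109329841/839808000000, spread=2575951/53747712

Answer: 2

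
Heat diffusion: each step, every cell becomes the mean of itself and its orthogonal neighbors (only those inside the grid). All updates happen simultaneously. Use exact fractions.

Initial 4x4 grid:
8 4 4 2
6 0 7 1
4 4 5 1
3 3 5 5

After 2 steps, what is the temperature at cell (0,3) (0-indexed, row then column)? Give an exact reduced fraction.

Answer: 28/9

Derivation:
Step 1: cell (0,3) = 7/3
Step 2: cell (0,3) = 28/9
Full grid after step 2:
  29/6 369/80 839/240 28/9
  379/80 193/50 19/5 689/240
  917/240 99/25 37/10 829/240
  34/9 887/240 979/240 67/18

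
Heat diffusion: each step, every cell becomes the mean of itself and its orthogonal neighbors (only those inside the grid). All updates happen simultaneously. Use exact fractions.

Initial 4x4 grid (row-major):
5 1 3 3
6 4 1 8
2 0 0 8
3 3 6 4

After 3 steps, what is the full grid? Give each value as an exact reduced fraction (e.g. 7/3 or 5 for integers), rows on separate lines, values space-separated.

After step 1:
  4 13/4 2 14/3
  17/4 12/5 16/5 5
  11/4 9/5 3 5
  8/3 3 13/4 6
After step 2:
  23/6 233/80 787/240 35/9
  67/20 149/50 78/25 67/15
  43/15 259/100 13/4 19/4
  101/36 643/240 61/16 19/4
After step 3:
  2423/720 2601/800 23761/7200 8377/2160
  1303/400 5981/2000 4103/1200 14603/3600
  10451/3600 17239/6000 7009/2000 1033/240
  6013/2160 21397/7200 1739/480 71/16

Answer: 2423/720 2601/800 23761/7200 8377/2160
1303/400 5981/2000 4103/1200 14603/3600
10451/3600 17239/6000 7009/2000 1033/240
6013/2160 21397/7200 1739/480 71/16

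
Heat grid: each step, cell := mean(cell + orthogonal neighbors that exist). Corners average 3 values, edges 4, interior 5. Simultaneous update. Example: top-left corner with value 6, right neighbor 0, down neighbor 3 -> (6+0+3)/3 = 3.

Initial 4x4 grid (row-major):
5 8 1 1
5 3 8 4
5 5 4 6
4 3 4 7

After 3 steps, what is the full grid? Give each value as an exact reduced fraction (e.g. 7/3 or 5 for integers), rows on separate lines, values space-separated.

Answer: 919/180 10951/2400 3493/800 61/16
11401/2400 2459/500 8687/2000 1343/300
3723/800 8947/2000 14681/3000 4283/900
203/48 5417/1200 16907/3600 5507/1080

Derivation:
After step 1:
  6 17/4 9/2 2
  9/2 29/5 4 19/4
  19/4 4 27/5 21/4
  4 4 9/2 17/3
After step 2:
  59/12 411/80 59/16 15/4
  421/80 451/100 489/100 4
  69/16 479/100 463/100 79/15
  17/4 33/8 587/120 185/36
After step 3:
  919/180 10951/2400 3493/800 61/16
  11401/2400 2459/500 8687/2000 1343/300
  3723/800 8947/2000 14681/3000 4283/900
  203/48 5417/1200 16907/3600 5507/1080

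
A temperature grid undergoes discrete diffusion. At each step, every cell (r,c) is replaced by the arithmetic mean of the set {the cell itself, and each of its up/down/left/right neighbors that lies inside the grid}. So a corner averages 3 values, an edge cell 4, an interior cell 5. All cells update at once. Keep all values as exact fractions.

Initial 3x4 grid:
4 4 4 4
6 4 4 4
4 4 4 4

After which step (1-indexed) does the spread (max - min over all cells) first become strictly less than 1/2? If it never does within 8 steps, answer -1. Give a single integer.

Step 1: max=14/3, min=4, spread=2/3
Step 2: max=547/120, min=4, spread=67/120
Step 3: max=4757/1080, min=4, spread=437/1080
  -> spread < 1/2 first at step 3
Step 4: max=1885531/432000, min=2009/500, spread=29951/86400
Step 5: max=16767821/3888000, min=13658/3375, spread=206761/777600
Step 6: max=6676995571/1555200000, min=10965671/2700000, spread=14430763/62208000
Step 7: max=398355741689/93312000000, min=881652727/216000000, spread=139854109/746496000
Step 8: max=23817351890251/5598720000000, min=79611228977/19440000000, spread=7114543559/44789760000

Answer: 3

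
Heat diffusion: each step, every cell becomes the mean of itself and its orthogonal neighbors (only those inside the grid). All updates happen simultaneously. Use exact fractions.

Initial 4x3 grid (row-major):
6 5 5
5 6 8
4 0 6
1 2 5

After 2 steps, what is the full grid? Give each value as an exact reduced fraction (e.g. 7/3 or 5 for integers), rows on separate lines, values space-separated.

After step 1:
  16/3 11/2 6
  21/4 24/5 25/4
  5/2 18/5 19/4
  7/3 2 13/3
After step 2:
  193/36 649/120 71/12
  1073/240 127/25 109/20
  821/240 353/100 71/15
  41/18 46/15 133/36

Answer: 193/36 649/120 71/12
1073/240 127/25 109/20
821/240 353/100 71/15
41/18 46/15 133/36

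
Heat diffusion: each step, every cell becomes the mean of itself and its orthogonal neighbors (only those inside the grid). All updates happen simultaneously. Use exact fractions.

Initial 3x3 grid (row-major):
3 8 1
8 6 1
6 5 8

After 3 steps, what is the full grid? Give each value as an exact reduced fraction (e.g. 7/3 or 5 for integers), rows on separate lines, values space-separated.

After step 1:
  19/3 9/2 10/3
  23/4 28/5 4
  19/3 25/4 14/3
After step 2:
  199/36 593/120 71/18
  1441/240 261/50 22/5
  55/9 457/80 179/36
After step 3:
  11861/2160 35341/7200 4783/1080
  82307/14400 15767/3000 5561/1200
  3209/540 26419/4800 10861/2160

Answer: 11861/2160 35341/7200 4783/1080
82307/14400 15767/3000 5561/1200
3209/540 26419/4800 10861/2160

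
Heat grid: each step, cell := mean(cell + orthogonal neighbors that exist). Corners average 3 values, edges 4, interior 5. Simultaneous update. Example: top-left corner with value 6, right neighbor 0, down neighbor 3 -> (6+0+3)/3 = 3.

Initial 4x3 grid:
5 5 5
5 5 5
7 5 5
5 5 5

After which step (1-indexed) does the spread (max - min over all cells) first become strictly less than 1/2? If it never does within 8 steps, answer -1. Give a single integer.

Answer: 3

Derivation:
Step 1: max=17/3, min=5, spread=2/3
Step 2: max=331/60, min=5, spread=31/60
Step 3: max=2911/540, min=5, spread=211/540
  -> spread < 1/2 first at step 3
Step 4: max=286897/54000, min=4547/900, spread=14077/54000
Step 5: max=2570407/486000, min=273683/54000, spread=5363/24300
Step 6: max=76640809/14580000, min=152869/30000, spread=93859/583200
Step 7: max=4584274481/874800000, min=248336467/48600000, spread=4568723/34992000
Step 8: max=274220435629/52488000000, min=7471618889/1458000000, spread=8387449/83980800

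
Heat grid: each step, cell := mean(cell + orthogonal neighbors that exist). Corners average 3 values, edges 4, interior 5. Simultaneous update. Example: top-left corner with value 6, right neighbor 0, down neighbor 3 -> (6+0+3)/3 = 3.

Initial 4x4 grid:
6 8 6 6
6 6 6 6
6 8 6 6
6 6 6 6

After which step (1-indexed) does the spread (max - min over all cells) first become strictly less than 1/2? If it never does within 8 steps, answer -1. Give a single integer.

Answer: 3

Derivation:
Step 1: max=34/5, min=6, spread=4/5
Step 2: max=397/60, min=6, spread=37/60
Step 3: max=7019/1080, min=1213/200, spread=293/675
  -> spread < 1/2 first at step 3
Step 4: max=138859/21600, min=21991/3600, spread=6913/21600
Step 5: max=1248967/194400, min=123001/20000, spread=333733/1215000
Step 6: max=186353009/29160000, min=19982383/3240000, spread=3255781/14580000
Step 7: max=5580711299/874800000, min=601776733/97200000, spread=82360351/437400000
Step 8: max=166929022841/26244000000, min=18086651911/2916000000, spread=2074577821/13122000000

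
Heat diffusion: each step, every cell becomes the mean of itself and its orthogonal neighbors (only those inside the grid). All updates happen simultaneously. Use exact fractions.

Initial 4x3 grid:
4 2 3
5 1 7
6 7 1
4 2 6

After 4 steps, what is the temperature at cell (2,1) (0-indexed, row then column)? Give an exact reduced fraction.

Answer: 168929/40000

Derivation:
Step 1: cell (2,1) = 17/5
Step 2: cell (2,1) = 233/50
Step 3: cell (2,1) = 3959/1000
Step 4: cell (2,1) = 168929/40000
Full grid after step 4:
  239503/64800 1613717/432000 12821/3600
  219289/54000 85121/22500 279677/72000
  37319/9000 168929/40000 282677/72000
  63089/14400 1189703/288000 180217/43200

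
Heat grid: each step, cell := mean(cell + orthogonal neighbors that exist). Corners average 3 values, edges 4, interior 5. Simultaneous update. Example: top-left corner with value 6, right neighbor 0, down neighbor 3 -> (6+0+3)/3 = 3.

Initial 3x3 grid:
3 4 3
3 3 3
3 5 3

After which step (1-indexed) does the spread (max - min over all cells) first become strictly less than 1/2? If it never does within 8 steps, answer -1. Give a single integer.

Answer: 2

Derivation:
Step 1: max=11/3, min=3, spread=2/3
Step 2: max=433/120, min=115/36, spread=149/360
  -> spread < 1/2 first at step 2
Step 3: max=3743/1080, min=46937/14400, spread=8909/43200
Step 4: max=1485757/432000, min=427567/129600, spread=181601/1296000
Step 5: max=13239587/3888000, min=171987233/51840000, spread=13621781/155520000
Step 6: max=5279348113/1555200000, min=1556462503/466560000, spread=273419309/4665600000
Step 7: max=47340385583/13996800000, min=623878496297/186624000000, spread=21979934429/559872000000
Step 8: max=18911115223717/5598720000000, min=5628293541727/1679616000000, spread=450410253881/16796160000000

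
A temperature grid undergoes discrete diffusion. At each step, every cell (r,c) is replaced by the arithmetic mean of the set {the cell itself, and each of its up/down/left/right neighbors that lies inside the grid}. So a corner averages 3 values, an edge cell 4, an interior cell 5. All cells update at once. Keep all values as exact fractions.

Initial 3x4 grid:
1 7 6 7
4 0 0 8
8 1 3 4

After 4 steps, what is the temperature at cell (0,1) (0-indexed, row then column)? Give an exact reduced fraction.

Step 1: cell (0,1) = 7/2
Step 2: cell (0,1) = 149/40
Step 3: cell (0,1) = 4543/1200
Step 4: cell (0,1) = 136151/36000
Full grid after step 4:
  51919/14400 136151/36000 155101/36000 201787/43200
  2960159/864000 1277761/360000 471037/120000 424201/96000
  431071/129600 359953/108000 44117/12000 173387/43200

Answer: 136151/36000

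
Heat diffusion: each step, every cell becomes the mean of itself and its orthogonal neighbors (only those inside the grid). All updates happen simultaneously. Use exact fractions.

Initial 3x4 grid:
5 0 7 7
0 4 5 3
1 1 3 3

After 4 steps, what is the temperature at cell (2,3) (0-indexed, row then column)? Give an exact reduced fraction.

Answer: 19667/5400

Derivation:
Step 1: cell (2,3) = 3
Step 2: cell (2,3) = 7/2
Step 3: cell (2,3) = 2653/720
Step 4: cell (2,3) = 19667/5400
Full grid after step 4:
  88757/32400 687943/216000 864583/216000 140027/32400
  1011901/432000 529739/180000 643789/180000 1763231/432000
  17933/8100 546943/216000 235361/72000 19667/5400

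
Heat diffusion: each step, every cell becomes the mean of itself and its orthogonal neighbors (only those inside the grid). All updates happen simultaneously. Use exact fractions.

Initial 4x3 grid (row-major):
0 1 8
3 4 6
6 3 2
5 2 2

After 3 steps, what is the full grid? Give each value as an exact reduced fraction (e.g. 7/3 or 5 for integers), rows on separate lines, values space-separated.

After step 1:
  4/3 13/4 5
  13/4 17/5 5
  17/4 17/5 13/4
  13/3 3 2
After step 2:
  47/18 779/240 53/12
  367/120 183/50 333/80
  457/120 173/50 273/80
  139/36 191/60 11/4
After step 3:
  6419/2160 50161/14400 473/120
  739/225 1319/375 9391/2400
  12769/3600 21029/6000 2757/800
  3907/1080 11929/3600 2243/720

Answer: 6419/2160 50161/14400 473/120
739/225 1319/375 9391/2400
12769/3600 21029/6000 2757/800
3907/1080 11929/3600 2243/720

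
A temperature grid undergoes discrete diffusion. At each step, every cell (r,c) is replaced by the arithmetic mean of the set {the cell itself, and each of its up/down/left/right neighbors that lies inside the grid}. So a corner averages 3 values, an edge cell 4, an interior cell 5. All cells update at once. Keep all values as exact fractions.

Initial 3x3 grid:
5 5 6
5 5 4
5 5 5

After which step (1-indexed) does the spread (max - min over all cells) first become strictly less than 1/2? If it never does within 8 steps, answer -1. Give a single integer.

Answer: 2

Derivation:
Step 1: max=21/4, min=14/3, spread=7/12
Step 2: max=61/12, min=73/15, spread=13/60
  -> spread < 1/2 first at step 2
Step 3: max=24227/4800, min=658/135, spread=7483/43200
Step 4: max=217057/43200, min=531779/108000, spread=21727/216000
Step 5: max=28802681/5760000, min=4792289/972000, spread=10906147/155520000
Step 6: max=776894713/155520000, min=576999941/116640000, spread=36295/746496
Step 7: max=46523762411/9331200000, min=8663484163/1749600000, spread=305773/8957952
Step 8: max=2789298305617/559872000000, min=2081911420619/419904000000, spread=2575951/107495424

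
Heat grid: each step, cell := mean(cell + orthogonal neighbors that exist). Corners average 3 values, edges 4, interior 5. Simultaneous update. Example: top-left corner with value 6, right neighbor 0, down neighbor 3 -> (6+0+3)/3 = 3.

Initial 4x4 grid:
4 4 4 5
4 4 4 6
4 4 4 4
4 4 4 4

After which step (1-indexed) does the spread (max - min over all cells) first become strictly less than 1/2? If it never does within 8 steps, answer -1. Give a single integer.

Answer: 4

Derivation:
Step 1: max=5, min=4, spread=1
Step 2: max=14/3, min=4, spread=2/3
Step 3: max=1649/360, min=4, spread=209/360
Step 4: max=48299/10800, min=4, spread=5099/10800
  -> spread < 1/2 first at step 4
Step 5: max=1431017/324000, min=18079/4500, spread=129329/324000
Step 6: max=42427343/9720000, min=136043/33750, spread=3246959/9720000
Step 7: max=1262705279/291600000, min=4373167/1080000, spread=81950189/291600000
Step 8: max=37622007899/8748000000, min=197537341/48600000, spread=2065286519/8748000000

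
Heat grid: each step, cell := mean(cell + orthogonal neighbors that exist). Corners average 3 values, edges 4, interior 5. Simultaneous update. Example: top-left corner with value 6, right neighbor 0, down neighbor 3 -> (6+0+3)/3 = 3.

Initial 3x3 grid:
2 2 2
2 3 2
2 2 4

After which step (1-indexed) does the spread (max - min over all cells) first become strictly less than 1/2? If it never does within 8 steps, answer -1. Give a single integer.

Answer: 3

Derivation:
Step 1: max=11/4, min=2, spread=3/4
Step 2: max=49/18, min=169/80, spread=439/720
Step 3: max=2711/1080, min=767/360, spread=41/108
  -> spread < 1/2 first at step 3
Step 4: max=161137/64800, min=47929/21600, spread=347/1296
Step 5: max=9419639/3888000, min=2896463/1296000, spread=2921/15552
Step 6: max=560555233/233280000, min=176597161/77760000, spread=24611/186624
Step 7: max=33290585351/13996800000, min=10664926367/4665600000, spread=207329/2239488
Step 8: max=1987454713297/839808000000, min=644290789849/279936000000, spread=1746635/26873856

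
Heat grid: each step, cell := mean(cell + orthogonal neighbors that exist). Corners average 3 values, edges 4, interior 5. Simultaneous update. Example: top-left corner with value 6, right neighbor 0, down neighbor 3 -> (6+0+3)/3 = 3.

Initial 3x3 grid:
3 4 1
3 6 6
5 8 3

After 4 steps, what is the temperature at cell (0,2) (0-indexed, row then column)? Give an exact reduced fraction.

Step 1: cell (0,2) = 11/3
Step 2: cell (0,2) = 67/18
Step 3: cell (0,2) = 4457/1080
Step 4: cell (0,2) = 272269/64800
Full grid after step 4:
  540913/129600 606191/144000 272269/64800
  3934771/864000 180853/40000 990599/216000
  626713/129600 711691/144000 315169/64800

Answer: 272269/64800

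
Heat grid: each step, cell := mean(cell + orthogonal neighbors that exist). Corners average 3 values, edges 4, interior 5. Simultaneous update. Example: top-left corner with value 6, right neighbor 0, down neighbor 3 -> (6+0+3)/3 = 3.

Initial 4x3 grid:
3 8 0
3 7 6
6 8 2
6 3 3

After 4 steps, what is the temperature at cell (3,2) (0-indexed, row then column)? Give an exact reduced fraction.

Answer: 73909/16200

Derivation:
Step 1: cell (3,2) = 8/3
Step 2: cell (3,2) = 149/36
Step 3: cell (3,2) = 4571/1080
Step 4: cell (3,2) = 73909/16200
Full grid after step 4:
  319501/64800 2122039/432000 303151/64800
  138419/27000 873551/180000 515051/108000
  11317/2250 444863/90000 492341/108000
  54331/10800 254203/54000 73909/16200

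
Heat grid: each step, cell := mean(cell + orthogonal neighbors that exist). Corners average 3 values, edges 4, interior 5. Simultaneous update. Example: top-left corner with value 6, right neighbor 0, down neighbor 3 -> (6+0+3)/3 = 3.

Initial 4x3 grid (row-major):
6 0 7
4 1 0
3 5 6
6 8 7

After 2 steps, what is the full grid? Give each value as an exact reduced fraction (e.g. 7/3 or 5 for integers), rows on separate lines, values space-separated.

Answer: 31/9 67/24 28/9
10/3 171/50 37/12
137/30 221/50 49/10
50/9 713/120 6

Derivation:
After step 1:
  10/3 7/2 7/3
  7/2 2 7/2
  9/2 23/5 9/2
  17/3 13/2 7
After step 2:
  31/9 67/24 28/9
  10/3 171/50 37/12
  137/30 221/50 49/10
  50/9 713/120 6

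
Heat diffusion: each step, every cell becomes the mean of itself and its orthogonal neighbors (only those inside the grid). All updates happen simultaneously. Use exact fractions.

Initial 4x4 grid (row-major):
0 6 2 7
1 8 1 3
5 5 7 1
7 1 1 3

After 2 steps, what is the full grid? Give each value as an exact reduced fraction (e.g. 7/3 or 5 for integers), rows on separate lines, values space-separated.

Answer: 59/18 109/30 81/20 11/3
109/30 211/50 92/25 147/40
263/60 102/25 189/50 67/24
37/9 481/120 67/24 49/18

Derivation:
After step 1:
  7/3 4 4 4
  7/2 21/5 21/5 3
  9/2 26/5 3 7/2
  13/3 7/2 3 5/3
After step 2:
  59/18 109/30 81/20 11/3
  109/30 211/50 92/25 147/40
  263/60 102/25 189/50 67/24
  37/9 481/120 67/24 49/18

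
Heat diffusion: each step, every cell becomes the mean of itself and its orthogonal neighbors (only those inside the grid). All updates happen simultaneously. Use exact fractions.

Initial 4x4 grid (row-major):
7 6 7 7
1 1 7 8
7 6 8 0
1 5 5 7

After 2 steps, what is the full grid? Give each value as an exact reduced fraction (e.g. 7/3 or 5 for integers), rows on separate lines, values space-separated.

Answer: 167/36 313/60 383/60 235/36
997/240 501/100 557/100 1487/240
1049/240 114/25 144/25 409/80
37/9 607/120 197/40 16/3

Derivation:
After step 1:
  14/3 21/4 27/4 22/3
  4 21/5 31/5 11/2
  15/4 27/5 26/5 23/4
  13/3 17/4 25/4 4
After step 2:
  167/36 313/60 383/60 235/36
  997/240 501/100 557/100 1487/240
  1049/240 114/25 144/25 409/80
  37/9 607/120 197/40 16/3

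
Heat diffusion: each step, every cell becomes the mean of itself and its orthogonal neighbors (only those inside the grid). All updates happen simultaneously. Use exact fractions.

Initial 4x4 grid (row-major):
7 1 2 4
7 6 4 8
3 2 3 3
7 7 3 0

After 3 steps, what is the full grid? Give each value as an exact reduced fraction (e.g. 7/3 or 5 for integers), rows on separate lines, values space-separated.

Answer: 659/144 10421/2400 28471/7200 2239/540
2909/600 8513/2000 6127/1500 28021/7200
8623/1800 13151/3000 7293/2000 8591/2400
5261/1080 15221/3600 4303/1200 455/144

Derivation:
After step 1:
  5 4 11/4 14/3
  23/4 4 23/5 19/4
  19/4 21/5 3 7/2
  17/3 19/4 13/4 2
After step 2:
  59/12 63/16 961/240 73/18
  39/8 451/100 191/50 1051/240
  611/120 207/50 371/100 53/16
  91/18 67/15 13/4 35/12
After step 3:
  659/144 10421/2400 28471/7200 2239/540
  2909/600 8513/2000 6127/1500 28021/7200
  8623/1800 13151/3000 7293/2000 8591/2400
  5261/1080 15221/3600 4303/1200 455/144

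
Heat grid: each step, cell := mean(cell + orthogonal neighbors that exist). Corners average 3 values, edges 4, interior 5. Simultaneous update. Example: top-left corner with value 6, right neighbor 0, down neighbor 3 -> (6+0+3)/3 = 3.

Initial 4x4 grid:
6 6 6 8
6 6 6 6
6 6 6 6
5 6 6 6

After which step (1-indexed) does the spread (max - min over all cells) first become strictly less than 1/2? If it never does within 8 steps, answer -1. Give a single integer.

Step 1: max=20/3, min=17/3, spread=1
Step 2: max=59/9, min=103/18, spread=5/6
Step 3: max=689/108, min=1255/216, spread=41/72
Step 4: max=20483/3240, min=37837/6480, spread=1043/2160
  -> spread < 1/2 first at step 4
Step 5: max=608753/97200, min=1140847/194400, spread=25553/64800
Step 6: max=18154661/2916000, min=34371733/5832000, spread=645863/1944000
Step 7: max=67726729/10935000, min=206989949/34992000, spread=16225973/58320000
Step 8: max=16189809383/2624400000, min=31151596417/5248800000, spread=409340783/1749600000

Answer: 4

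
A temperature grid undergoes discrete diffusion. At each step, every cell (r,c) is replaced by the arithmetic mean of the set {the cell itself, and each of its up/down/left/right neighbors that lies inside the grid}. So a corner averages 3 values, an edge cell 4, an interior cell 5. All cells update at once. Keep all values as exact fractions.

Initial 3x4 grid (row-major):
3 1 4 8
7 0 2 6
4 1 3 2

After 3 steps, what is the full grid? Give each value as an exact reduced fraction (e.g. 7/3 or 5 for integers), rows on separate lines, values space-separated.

After step 1:
  11/3 2 15/4 6
  7/2 11/5 3 9/2
  4 2 2 11/3
After step 2:
  55/18 697/240 59/16 19/4
  401/120 127/50 309/100 103/24
  19/6 51/20 8/3 61/18
After step 3:
  6697/2160 21937/7200 8659/2400 611/144
  21787/7200 17311/6000 19531/6000 27937/7200
  1087/360 3277/1200 5263/1800 745/216

Answer: 6697/2160 21937/7200 8659/2400 611/144
21787/7200 17311/6000 19531/6000 27937/7200
1087/360 3277/1200 5263/1800 745/216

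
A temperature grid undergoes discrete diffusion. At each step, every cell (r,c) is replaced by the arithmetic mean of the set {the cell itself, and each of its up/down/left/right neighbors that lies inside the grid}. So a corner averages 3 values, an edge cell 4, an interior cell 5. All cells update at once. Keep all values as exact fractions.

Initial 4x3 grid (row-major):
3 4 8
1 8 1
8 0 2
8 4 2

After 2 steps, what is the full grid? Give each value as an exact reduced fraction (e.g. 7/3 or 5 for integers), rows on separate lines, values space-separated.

Answer: 161/36 311/80 89/18
883/240 227/50 197/60
1219/240 81/25 49/15
173/36 517/120 89/36

Derivation:
After step 1:
  8/3 23/4 13/3
  5 14/5 19/4
  17/4 22/5 5/4
  20/3 7/2 8/3
After step 2:
  161/36 311/80 89/18
  883/240 227/50 197/60
  1219/240 81/25 49/15
  173/36 517/120 89/36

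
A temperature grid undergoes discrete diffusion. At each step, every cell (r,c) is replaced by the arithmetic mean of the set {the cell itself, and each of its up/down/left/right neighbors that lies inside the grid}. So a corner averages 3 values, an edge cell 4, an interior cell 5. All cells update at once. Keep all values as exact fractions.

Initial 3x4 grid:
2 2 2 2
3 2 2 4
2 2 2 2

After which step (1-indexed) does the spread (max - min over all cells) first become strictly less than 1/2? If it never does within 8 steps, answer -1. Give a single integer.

Answer: 2

Derivation:
Step 1: max=8/3, min=2, spread=2/3
Step 2: max=307/120, min=32/15, spread=17/40
  -> spread < 1/2 first at step 2
Step 3: max=2597/1080, min=13123/6000, spread=11743/54000
Step 4: max=1025419/432000, min=1901083/864000, spread=29951/172800
Step 5: max=60564041/25920000, min=17131853/7776000, spread=10373593/77760000
Step 6: max=3614308819/1555200000, min=6867848563/3110400000, spread=14430763/124416000
Step 7: max=215544730721/93312000000, min=413607697817/186624000000, spread=139854109/1492992000
Step 8: max=12886488862939/5598720000000, min=24883659781003/11197440000000, spread=7114543559/89579520000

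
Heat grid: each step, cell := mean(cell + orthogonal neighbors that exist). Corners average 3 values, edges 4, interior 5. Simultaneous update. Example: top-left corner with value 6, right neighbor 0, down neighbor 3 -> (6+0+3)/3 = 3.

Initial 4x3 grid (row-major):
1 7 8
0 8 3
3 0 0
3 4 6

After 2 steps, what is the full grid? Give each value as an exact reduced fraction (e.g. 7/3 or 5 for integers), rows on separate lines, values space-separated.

After step 1:
  8/3 6 6
  3 18/5 19/4
  3/2 3 9/4
  10/3 13/4 10/3
After step 2:
  35/9 137/30 67/12
  323/120 407/100 83/20
  65/24 68/25 10/3
  97/36 155/48 53/18

Answer: 35/9 137/30 67/12
323/120 407/100 83/20
65/24 68/25 10/3
97/36 155/48 53/18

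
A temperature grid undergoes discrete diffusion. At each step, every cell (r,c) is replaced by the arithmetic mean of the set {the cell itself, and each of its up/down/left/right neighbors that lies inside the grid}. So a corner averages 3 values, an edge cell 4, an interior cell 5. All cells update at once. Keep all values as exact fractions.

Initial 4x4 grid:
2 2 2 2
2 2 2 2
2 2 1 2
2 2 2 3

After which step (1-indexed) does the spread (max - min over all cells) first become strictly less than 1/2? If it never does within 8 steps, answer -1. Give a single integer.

Answer: 2

Derivation:
Step 1: max=7/3, min=9/5, spread=8/15
Step 2: max=19/9, min=47/25, spread=52/225
  -> spread < 1/2 first at step 2
Step 3: max=278/135, min=481/250, spread=913/6750
Step 4: max=32651/16200, min=1947/1000, spread=1387/20250
Step 5: max=973379/486000, min=440203/225000, spread=563513/12150000
Step 6: max=29017157/14580000, min=8819909/4500000, spread=1377037/45562500
Step 7: max=868332707/437400000, min=212054369/108000000, spread=190250251/8748000000
Step 8: max=25988001401/13122000000, min=954620657/486000000, spread=106621831/6561000000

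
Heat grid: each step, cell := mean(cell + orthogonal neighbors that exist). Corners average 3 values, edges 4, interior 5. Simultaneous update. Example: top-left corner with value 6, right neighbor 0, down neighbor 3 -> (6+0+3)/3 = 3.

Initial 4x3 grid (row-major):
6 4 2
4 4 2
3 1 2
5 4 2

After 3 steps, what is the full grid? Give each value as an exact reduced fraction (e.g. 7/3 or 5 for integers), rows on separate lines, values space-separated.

Answer: 841/216 12829/3600 1313/432
3371/900 19109/6000 20293/7200
4063/1200 18229/6000 18253/7200
1213/360 10589/3600 5773/2160

Derivation:
After step 1:
  14/3 4 8/3
  17/4 3 5/2
  13/4 14/5 7/4
  4 3 8/3
After step 2:
  155/36 43/12 55/18
  91/24 331/100 119/48
  143/40 69/25 583/240
  41/12 187/60 89/36
After step 3:
  841/216 12829/3600 1313/432
  3371/900 19109/6000 20293/7200
  4063/1200 18229/6000 18253/7200
  1213/360 10589/3600 5773/2160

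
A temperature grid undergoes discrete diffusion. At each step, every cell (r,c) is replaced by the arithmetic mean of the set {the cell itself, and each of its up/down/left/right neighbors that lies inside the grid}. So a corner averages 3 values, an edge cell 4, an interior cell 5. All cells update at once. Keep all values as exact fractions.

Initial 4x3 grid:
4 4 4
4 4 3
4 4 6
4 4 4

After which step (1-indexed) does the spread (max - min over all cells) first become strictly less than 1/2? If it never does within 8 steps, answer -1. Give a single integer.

Step 1: max=14/3, min=11/3, spread=1
Step 2: max=527/120, min=58/15, spread=21/40
Step 3: max=4667/1080, min=709/180, spread=413/1080
  -> spread < 1/2 first at step 3
Step 4: max=136961/32400, min=214141/54000, spread=21191/81000
Step 5: max=4092167/972000, min=143431/36000, spread=21953/97200
Step 6: max=60870517/14580000, min=38967203/9720000, spread=193577/1166400
Step 7: max=909872507/218700000, min=2343662777/583200000, spread=9919669/69984000
Step 8: max=217496264377/52488000000, min=47037687431/11664000000, spread=18645347/167961600

Answer: 3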